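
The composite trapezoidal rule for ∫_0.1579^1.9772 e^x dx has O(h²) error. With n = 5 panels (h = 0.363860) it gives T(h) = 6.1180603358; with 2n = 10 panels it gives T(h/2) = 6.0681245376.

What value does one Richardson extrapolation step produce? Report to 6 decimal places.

r = 2, so 2^r = 4.
Numerator 4×A(h/2) − A(h) = 4×6.0681245376 − 6.1180603358 = 18.1544378146
Divide by 2^2 − 1 = 3.
18.1544378146 ÷ 3 = 6.0514792715
Shift from A(h/2): −0.0166452661.

6.051479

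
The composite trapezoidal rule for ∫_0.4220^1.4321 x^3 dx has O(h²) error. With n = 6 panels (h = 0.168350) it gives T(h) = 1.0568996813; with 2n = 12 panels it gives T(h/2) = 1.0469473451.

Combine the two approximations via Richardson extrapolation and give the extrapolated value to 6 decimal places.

Method order is 2; weight 2^2 = 4.
A(h/2) − A(h) = 1.0469473451 − 1.0568996813 = -0.0099523362
Divide by 2^2 − 1 = 3: (-0.0099523362)/3 = -0.0033174454
R = 1.0469473451 − 0.0033174454 = 1.0436298997
Shift from A(h/2): −0.0033174454.

1.043630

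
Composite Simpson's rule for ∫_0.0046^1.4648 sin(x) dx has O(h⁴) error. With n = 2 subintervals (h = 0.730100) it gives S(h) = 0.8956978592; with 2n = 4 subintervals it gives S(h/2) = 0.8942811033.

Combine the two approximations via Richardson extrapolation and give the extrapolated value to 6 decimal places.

0.894187

Leading term ∝ h^4; use weight 16 = 2^4.
16*0.8942811033 = 14.3084976528; subtract 0.8956978592 → 13.4127997936
Extrapolated: 13.4127997936 / 15 = 0.8941866529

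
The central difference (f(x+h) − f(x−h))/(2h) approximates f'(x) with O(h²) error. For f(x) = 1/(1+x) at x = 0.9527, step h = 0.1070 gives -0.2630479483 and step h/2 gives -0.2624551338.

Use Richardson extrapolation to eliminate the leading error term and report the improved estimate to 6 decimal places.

Order 2 gives 2^r = 4 and 2^r − 1 = 3.
Difference of the inputs: -0.2624551338 − (-0.2630479483) = 0.0005928145
Correction (A(h/2) − A(h))/(4 − 1) = 0.0005928145/3 = 0.0001976048
R = -0.2624551338 + 0.0001976048 = -0.2622575290

-0.262258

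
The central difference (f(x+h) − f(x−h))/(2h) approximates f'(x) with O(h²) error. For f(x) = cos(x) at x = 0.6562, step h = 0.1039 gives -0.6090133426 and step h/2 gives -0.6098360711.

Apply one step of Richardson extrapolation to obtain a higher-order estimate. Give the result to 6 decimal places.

Order 2 gives 2^r = 4 and 2^r − 1 = 3.
4 × (-0.6098360711) = -2.4393442844; (-2.4393442844) − (-0.6090133426) = -1.8303309418
R = (-1.8303309418)/3 = -0.6101103139

-0.610110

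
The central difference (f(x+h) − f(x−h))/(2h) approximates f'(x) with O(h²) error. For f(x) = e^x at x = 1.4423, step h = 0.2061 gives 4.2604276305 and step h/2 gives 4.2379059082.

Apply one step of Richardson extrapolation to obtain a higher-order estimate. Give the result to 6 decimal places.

With r = 2 the leading error scales as h^2, so the weight is 2^2 = 4.
A(h/2) − A(h) = 4.2379059082 − 4.2604276305 = -0.0225217223
Correction (A(h/2) − A(h))/(4 − 1) = (-0.0225217223)/3 = -0.0075072408
R = A(h/2) + (A(h/2) − A(h))/3 = 4.2379059082 − 0.0075072408 = 4.2303986674

4.230399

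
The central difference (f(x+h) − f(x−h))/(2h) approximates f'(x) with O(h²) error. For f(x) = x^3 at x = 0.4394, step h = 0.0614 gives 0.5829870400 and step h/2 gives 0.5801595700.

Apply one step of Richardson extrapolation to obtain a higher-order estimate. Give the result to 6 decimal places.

r = 2, so 2^r = 4.
Top: 4(0.5801595700) − (0.5829870400) = 1.7376512400
(4·0.5801595700 − 0.5829870400)/(4 − 1) = 0.5792170800
Shift from A(h/2): −0.0009424900.

0.579217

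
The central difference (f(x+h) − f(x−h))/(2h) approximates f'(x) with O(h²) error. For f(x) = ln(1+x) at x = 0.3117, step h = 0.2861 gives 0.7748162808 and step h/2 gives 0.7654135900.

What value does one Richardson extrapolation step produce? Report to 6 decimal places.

r = 2, so 2^r = 4.
Top: 4(0.7654135900) − (0.7748162808) = 2.2868380792
Extrapolated: 2.2868380792 / 3 = 0.7622793597

0.762279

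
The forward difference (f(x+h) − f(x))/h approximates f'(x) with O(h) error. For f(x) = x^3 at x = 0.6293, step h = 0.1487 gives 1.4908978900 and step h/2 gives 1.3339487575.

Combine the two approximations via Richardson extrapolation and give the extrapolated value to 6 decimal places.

1.177000

r = 1: numerator weight 2, denominator 1.
A(h/2) − A(h) = 1.3339487575 − 1.4908978900 = -0.1569491325
Correction (A(h/2) − A(h))/(2 − 1) = (-0.1569491325)/1 = -0.1569491325
R = 1.3339487575 − 0.1569491325 = 1.1769996250
Shift from A(h/2): −0.1569491325.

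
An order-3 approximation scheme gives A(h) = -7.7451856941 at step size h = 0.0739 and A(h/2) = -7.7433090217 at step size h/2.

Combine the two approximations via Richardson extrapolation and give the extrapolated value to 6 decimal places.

The method has order 3: 2^3 = 8.
Difference of the inputs: -7.7433090217 − (-7.7451856941) = 0.0018766724
Correction (A(h/2) − A(h))/(8 − 1) = 0.0018766724/7 = 0.0002680961
R = -7.7433090217 + 0.0002680961 = -7.7430409256
Gap between inputs: 1.877e-03; correction applied: +0.0002680961.

-7.743041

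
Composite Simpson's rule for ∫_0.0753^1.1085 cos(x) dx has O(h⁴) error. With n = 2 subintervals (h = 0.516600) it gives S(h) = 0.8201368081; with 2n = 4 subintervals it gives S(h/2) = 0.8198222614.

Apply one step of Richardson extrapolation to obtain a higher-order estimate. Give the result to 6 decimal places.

Leading term ∝ h^4; use weight 16 = 2^4.
Numerator 16·A(h/2) − A(h) = 16·0.8198222614 − 0.8201368081 = 12.2970193743
(16·0.8198222614 − 0.8201368081)/(16 − 1) = 0.8198012916
Gap between inputs: 3.145e-04; correction applied: −0.0000209698.

0.819801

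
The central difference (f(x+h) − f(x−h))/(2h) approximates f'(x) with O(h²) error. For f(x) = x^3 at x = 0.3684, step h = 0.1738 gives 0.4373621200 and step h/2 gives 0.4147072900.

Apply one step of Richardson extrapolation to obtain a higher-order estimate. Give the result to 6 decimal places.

With r = 2 the leading error scales as h^2, so the weight is 2^2 = 4.
4·0.4147072900 = 1.6588291600; 1.6588291600 − 0.4373621200 = 1.2214670400
1.2214670400 ÷ 3 = 0.4071556800
Correction |R − A(h/2)| = 7.552e-03; gap |A(h/2) − A(h)| = 2.265e-02.

0.407156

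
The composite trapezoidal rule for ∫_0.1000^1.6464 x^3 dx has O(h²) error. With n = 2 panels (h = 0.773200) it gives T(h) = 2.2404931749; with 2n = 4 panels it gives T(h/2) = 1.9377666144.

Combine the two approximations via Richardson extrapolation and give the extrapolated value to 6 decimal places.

r = 2, so 2^r = 4.
4 × 1.9377666144 = 7.7510664576; 7.7510664576 − 2.2404931749 = 5.5105732827
Extrapolated: 5.5105732827 / 3 = 1.8368577609
Correction |R − A(h/2)| = 1.009e-01; gap |A(h/2) − A(h)| = 3.027e-01.

1.836858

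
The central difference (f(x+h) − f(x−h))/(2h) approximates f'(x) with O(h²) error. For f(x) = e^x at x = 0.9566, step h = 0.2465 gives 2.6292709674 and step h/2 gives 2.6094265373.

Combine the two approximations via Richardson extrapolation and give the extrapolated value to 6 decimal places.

2.602812

The method has order 2: 2^2 = 4.
4*2.6094265373 − 2.6292709674 = 7.8084351818
Denominator 4 − 1 = 3.
(4*2.6094265373 − 2.6292709674)/(4 − 1) = 2.6028117273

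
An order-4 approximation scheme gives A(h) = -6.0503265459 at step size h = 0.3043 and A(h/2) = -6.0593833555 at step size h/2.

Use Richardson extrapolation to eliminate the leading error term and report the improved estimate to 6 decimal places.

With r = 4 the leading error scales as h^4, so the weight is 2^4 = 16.
Weighted: (-96.9501336880) − (-6.0503265459) = -90.8998071421
(16 × (-6.0593833555) − (-6.0503265459))/(16 − 1) = -6.0599871428

-6.059987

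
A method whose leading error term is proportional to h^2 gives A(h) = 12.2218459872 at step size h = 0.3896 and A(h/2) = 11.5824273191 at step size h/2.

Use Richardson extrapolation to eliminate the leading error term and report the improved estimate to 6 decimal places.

11.369288

Order 2 gives 2^r = 4 and 2^r − 1 = 3.
Top: 4(11.5824273191) − (12.2218459872) = 34.1078632892
Extrapolated: 34.1078632892 / 3 = 11.3692877631
Shift from A(h/2): −0.2131395560.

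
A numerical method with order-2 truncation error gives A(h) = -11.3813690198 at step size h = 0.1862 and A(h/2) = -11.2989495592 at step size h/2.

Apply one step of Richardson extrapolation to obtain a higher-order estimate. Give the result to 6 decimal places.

Error is O(h^2); halving h shrinks it by 2^2 = 4.
2^2×A(h/2) = -45.1957982368; minus A(h) gives -33.8144292170.
R = (-33.8144292170)/3 = -11.2714764057

-11.271476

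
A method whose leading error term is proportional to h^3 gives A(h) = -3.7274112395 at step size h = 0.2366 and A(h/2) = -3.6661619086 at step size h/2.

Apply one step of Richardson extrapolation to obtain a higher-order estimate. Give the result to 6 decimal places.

-3.657412

Error is O(h^3); halving h shrinks it by 2^3 = 8.
Weighted: (-29.3292952688) − (-3.7274112395) = -25.6018840293
Divide by 2^3 − 1 = 7.
Extrapolated: (-25.6018840293) / 7 = -3.6574120042
Gap between inputs: 6.125e-02; correction applied: +0.0087499044.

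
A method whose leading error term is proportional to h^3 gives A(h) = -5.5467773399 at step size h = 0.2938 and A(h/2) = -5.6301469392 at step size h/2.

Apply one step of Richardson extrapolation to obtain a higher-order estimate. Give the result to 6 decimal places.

Leading term ∝ h^3; use weight 8 = 2^3.
Weighted: (-45.0411755136) − (-5.5467773399) = -39.4943981737
Denominator 8 − 1 = 7.
R = (-39.4943981737)/7 = -5.6420568820
Gap between inputs: 8.337e-02; correction applied: −0.0119099428.

-5.642057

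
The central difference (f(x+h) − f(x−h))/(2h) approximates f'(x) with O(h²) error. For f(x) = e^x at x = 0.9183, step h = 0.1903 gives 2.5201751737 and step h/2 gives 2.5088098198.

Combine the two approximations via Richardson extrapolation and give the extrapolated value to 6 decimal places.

Leading term ∝ h^2; use weight 4 = 2^2.
Weighted: 10.0352392792 − 2.5201751737 = 7.5150641055
Divide by 2^2 − 1 = 3.
Result: 2.5050213685
Shift from A(h/2): −0.0037884513.

2.505021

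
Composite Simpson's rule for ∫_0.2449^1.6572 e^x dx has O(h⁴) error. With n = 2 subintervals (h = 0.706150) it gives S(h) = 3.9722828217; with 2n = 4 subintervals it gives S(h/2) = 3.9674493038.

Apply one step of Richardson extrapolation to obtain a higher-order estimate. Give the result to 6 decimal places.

3.967127

Method order is 4; weight 2^4 = 16.
16 × 3.9674493038 = 63.4791888608; subtract 3.9722828217 → 59.5069060391
Denominator 16 − 1 = 15.
(16 × 3.9674493038 − 3.9722828217)/(16 − 1) = 3.9671270693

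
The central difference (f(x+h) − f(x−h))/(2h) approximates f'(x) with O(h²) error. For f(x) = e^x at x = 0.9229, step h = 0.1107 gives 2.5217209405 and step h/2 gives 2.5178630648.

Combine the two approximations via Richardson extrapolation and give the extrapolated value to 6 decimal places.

Order 2 gives 2^r = 4 and 2^r − 1 = 3.
4×2.5178630648 = 10.0714522592; subtract 2.5217209405 → 7.5497313187
Extrapolated: 7.5497313187 / 3 = 2.5165771062
Gap between inputs: 3.858e-03; correction applied: −0.0012859586.

2.516577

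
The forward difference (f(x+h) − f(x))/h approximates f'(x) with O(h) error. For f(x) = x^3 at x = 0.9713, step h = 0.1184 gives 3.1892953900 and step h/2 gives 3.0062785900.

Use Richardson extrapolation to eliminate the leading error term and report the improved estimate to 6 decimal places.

The method has order 1: 2^1 = 2.
Difference of the inputs: 3.0062785900 − 3.1892953900 = -0.1830168000
Divide by 2^1 − 1 = 1: (-0.1830168000)/1 = -0.1830168000
R = A(h/2) + (A(h/2) − A(h))/1 = 3.0062785900 − 0.1830168000 = 2.8232617900

2.823262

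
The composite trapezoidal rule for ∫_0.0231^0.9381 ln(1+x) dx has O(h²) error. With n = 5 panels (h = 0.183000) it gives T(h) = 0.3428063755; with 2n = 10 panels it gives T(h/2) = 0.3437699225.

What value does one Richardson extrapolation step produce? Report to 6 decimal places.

0.344091

Order 2 gives 2^r = 4 and 2^r − 1 = 3.
4×0.3437699225 = 1.3750796900; 1.3750796900 − 0.3428063755 = 1.0322733145
(4×0.3437699225 − 0.3428063755)/(4 − 1) = 0.3440911048
Gap between inputs: 9.635e-04; correction applied: +0.0003211823.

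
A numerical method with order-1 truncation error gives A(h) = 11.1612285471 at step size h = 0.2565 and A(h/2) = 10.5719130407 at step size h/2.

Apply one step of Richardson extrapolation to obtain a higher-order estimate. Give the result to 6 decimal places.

r = 1, so 2^r = 2.
2^1·A(h/2) = 21.1438260814; minus A(h) gives 9.9825975343.
Denominator 2 − 1 = 1.
So the Richardson estimate is 9.9825975343.

9.982598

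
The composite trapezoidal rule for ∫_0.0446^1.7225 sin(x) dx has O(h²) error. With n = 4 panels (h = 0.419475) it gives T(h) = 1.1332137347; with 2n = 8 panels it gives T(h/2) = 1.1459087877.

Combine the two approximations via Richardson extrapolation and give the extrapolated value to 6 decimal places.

Order 2 gives 2^r = 4 and 2^r − 1 = 3.
Difference of the inputs: 1.1459087877 − 1.1332137347 = 0.0126950530
Divide by 2^2 − 1 = 3: 0.0126950530/3 = 0.0042316843
R = 1.1459087877 + 0.0042316843 = 1.1501404720
Gap between inputs: 1.270e-02; correction applied: +0.0042316843.

1.150140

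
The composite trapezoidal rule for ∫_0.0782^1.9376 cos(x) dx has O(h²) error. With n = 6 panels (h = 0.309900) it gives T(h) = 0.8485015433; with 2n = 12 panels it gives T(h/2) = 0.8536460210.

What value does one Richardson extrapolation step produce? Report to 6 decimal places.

Order 2 gives 2^r = 4 and 2^r − 1 = 3.
4 × 0.8536460210 = 3.4145840840; 3.4145840840 − 0.8485015433 = 2.5660825407
R = 2.5660825407/3 = 0.8553608469

0.855361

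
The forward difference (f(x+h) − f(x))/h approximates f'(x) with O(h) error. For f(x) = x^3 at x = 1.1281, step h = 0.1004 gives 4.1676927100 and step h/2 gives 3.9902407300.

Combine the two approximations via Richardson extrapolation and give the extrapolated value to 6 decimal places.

Method order is 1; weight 2^1 = 2.
2 × 3.9902407300 = 7.9804814600; 7.9804814600 − 4.1676927100 = 3.8127887500
Divide by 2^1 − 1 = 1.
3.8127887500 ÷ 1 = 3.8127887500

3.812789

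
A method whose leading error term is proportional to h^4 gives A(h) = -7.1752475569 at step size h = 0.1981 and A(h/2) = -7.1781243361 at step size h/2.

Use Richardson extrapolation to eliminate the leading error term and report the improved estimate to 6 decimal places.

-7.178316

Method order is 4; weight 2^4 = 16.
16·(-7.1781243361) − (-7.1752475569) = -107.6747418207
Divide by 2^4 − 1 = 15.
Extrapolated: (-107.6747418207) / 15 = -7.1783161214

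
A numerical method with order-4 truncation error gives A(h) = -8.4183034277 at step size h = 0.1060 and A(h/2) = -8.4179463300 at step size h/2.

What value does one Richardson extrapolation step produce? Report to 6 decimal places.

Order 4 gives 2^r = 16 and 2^r − 1 = 15.
16 × (-8.4179463300) = -134.6871412800; subtract (-8.4183034277) → -126.2688378523
R = (-126.2688378523)/15 = -8.4179225235

-8.417923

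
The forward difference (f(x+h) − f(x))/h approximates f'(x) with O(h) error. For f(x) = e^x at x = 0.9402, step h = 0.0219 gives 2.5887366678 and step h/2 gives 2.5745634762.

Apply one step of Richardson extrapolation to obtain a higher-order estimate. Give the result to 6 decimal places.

2.560390

Error is O(h^1); halving h shrinks it by 2^1 = 2.
2·2.5745634762 − 2.5887366678 = 2.5603902846
Denominator 2 − 1 = 1.
Result: 2.5603902846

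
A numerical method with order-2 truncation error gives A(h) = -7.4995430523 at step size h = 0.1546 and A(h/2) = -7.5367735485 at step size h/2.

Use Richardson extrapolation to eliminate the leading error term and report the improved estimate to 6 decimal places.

-7.549184

r = 2: numerator weight 4, denominator 3.
Top: 4(-7.5367735485) − (-7.4995430523) = -22.6475511417
Divide by 2^2 − 1 = 3.
Extrapolated: (-22.6475511417) / 3 = -7.5491837139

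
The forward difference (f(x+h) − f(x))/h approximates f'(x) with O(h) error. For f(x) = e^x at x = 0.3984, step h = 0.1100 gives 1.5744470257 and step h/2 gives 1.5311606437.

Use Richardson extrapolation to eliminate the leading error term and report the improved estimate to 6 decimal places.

r = 1: numerator weight 2, denominator 1.
Numerator 2·A(h/2) − A(h) = 2·1.5311606437 − 1.5744470257 = 1.4878742617
Denominator 2 − 1 = 1.
(2·1.5311606437 − 1.5744470257)/(2 − 1) = 1.4878742617
Gap between inputs: 4.329e-02; correction applied: −0.0432863820.

1.487874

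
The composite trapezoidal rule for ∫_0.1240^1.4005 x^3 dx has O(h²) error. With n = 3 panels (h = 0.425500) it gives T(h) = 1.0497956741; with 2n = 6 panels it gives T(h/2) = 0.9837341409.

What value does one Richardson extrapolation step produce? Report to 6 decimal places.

With r = 2 the leading error scales as h^2, so the weight is 2^2 = 4.
4 × 0.9837341409 − 1.0497956741 = 2.8851408895
2.8851408895 ÷ 3 = 0.9617136298
Gap between inputs: 6.606e-02; correction applied: −0.0220205111.

0.961714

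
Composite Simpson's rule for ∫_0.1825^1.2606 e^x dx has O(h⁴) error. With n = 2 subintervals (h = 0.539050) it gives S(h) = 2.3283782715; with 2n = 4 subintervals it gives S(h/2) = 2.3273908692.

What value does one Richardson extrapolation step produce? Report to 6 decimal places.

Order 4 gives 2^r = 16 and 2^r − 1 = 15.
Numerator 16*A(h/2) − A(h) = 16*2.3273908692 − 2.3283782715 = 34.9098756357
Denominator 16 − 1 = 15.
Extrapolated: 34.9098756357 / 15 = 2.3273250424
Gap between inputs: 9.874e-04; correction applied: −0.0000658268.

2.327325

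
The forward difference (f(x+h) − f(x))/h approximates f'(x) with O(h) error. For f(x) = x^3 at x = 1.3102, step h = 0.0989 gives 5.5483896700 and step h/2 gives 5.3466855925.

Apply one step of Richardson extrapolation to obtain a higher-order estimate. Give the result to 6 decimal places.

Method order is 1; weight 2^1 = 2.
Top: 2(5.3466855925) − (5.5483896700) = 5.1449815150
Denominator 2 − 1 = 1.
R = 5.1449815150/1 = 5.1449815150
Correction |R − A(h/2)| = 2.017e-01; gap |A(h/2) − A(h)| = 2.017e-01.

5.144982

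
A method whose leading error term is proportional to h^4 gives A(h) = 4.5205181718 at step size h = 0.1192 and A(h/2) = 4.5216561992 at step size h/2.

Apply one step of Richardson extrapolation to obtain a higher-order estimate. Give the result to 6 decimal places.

Error is O(h^4); halving h shrinks it by 2^4 = 16.
Weighted: 72.3464991872 − 4.5205181718 = 67.8259810154
Denominator 16 − 1 = 15.
Result: 4.5217320677

4.521732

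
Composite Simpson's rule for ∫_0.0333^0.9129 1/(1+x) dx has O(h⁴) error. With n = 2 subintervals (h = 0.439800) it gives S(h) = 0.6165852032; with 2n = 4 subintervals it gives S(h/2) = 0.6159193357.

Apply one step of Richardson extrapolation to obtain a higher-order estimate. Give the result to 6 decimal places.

The method has order 4: 2^4 = 16.
16·0.6159193357 = 9.8547093712; subtract 0.6165852032 → 9.2381241680
9.2381241680 ÷ 15 = 0.6158749445
Correction |R − A(h/2)| = 4.439e-05; gap |A(h/2) − A(h)| = 6.659e-04.

0.615875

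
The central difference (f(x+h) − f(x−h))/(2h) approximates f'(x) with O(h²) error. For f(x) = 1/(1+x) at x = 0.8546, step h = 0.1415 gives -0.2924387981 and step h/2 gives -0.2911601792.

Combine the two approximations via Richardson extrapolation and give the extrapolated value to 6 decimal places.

-0.290734

r = 2, so 2^r = 4.
4 × (-0.2911601792) = -1.1646407168; subtract (-0.2924387981) → -0.8722019187
Extrapolated: (-0.8722019187) / 3 = -0.2907339729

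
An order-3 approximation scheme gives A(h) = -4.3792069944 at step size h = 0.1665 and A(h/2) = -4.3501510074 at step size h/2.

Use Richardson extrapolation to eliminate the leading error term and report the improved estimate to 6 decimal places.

The method has order 3: 2^3 = 8.
8×(-4.3501510074) = -34.8012080592; subtract (-4.3792069944) → -30.4220010648
Denominator 8 − 1 = 7.
So the Richardson estimate is -4.3460001521.
Shift from A(h/2): +0.0041508553.

-4.346000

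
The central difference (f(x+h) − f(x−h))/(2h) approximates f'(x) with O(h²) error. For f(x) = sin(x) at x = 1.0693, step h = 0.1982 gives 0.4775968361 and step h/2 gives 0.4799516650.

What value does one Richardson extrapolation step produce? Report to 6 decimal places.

0.480737

With r = 2 the leading error scales as h^2, so the weight is 2^2 = 4.
Numerator 4*A(h/2) − A(h) = 4*0.4799516650 − 0.4775968361 = 1.4422098239
(4*0.4799516650 − 0.4775968361)/(4 − 1) = 0.4807366080
Correction |R − A(h/2)| = 7.849e-04; gap |A(h/2) − A(h)| = 2.355e-03.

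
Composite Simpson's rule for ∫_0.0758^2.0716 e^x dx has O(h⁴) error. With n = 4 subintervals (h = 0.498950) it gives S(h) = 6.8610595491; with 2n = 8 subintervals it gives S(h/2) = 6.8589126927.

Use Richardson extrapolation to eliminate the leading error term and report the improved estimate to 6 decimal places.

6.858770

r = 4: numerator weight 16, denominator 15.
2^4*A(h/2) = 109.7426030832; minus A(h) gives 102.8815435341.
102.8815435341 ÷ 15 = 6.8587695689
Shift from A(h/2): −0.0001431238.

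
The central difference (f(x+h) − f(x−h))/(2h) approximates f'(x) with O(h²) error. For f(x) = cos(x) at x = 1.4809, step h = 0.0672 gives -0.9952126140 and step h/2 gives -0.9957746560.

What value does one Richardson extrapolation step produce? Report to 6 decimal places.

r = 2, so 2^r = 4.
2^2×A(h/2) = -3.9830986240; minus A(h) gives -2.9878860100.
Denominator 4 − 1 = 3.
Extrapolated: (-2.9878860100) / 3 = -0.9959620033
Correction |R − A(h/2)| = 1.873e-04; gap |A(h/2) − A(h)| = 5.620e-04.

-0.995962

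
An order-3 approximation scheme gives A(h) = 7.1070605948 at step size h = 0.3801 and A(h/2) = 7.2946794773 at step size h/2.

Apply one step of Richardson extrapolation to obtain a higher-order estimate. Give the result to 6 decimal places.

Order 3 gives 2^r = 8 and 2^r − 1 = 7.
2^3 × A(h/2) = 58.3574358184; minus A(h) gives 51.2503752236.
R = 51.2503752236/7 = 7.3214821748

7.321482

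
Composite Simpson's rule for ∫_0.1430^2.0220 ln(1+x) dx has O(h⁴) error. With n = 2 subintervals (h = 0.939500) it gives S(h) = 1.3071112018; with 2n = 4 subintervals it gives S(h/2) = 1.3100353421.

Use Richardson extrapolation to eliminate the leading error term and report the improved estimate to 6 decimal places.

1.310230

Order 4 gives 2^r = 16 and 2^r − 1 = 15.
Top: 16(1.3100353421) − (1.3071112018) = 19.6534542718
Divide by 2^4 − 1 = 15.
So the Richardson estimate is 1.3102302848.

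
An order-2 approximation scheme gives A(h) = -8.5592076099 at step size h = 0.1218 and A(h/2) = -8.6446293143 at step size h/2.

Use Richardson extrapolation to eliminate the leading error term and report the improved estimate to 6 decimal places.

Method order is 2; weight 2^2 = 4.
A(h/2) − A(h) = -8.6446293143 − (-8.5592076099) = -0.0854217044
Correction (A(h/2) − A(h))/(4 − 1) = (-0.0854217044)/3 = -0.0284739015
R = -8.6446293143 − 0.0284739015 = -8.6731032158
Shift from A(h/2): −0.0284739015.

-8.673103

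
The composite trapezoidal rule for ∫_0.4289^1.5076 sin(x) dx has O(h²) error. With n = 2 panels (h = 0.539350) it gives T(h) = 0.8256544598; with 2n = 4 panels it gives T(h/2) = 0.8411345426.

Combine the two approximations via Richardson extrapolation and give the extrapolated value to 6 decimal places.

0.846295

With r = 2 the leading error scales as h^2, so the weight is 2^2 = 4.
Weighted: 3.3645381704 − 0.8256544598 = 2.5388837106
2.5388837106 ÷ 3 = 0.8462945702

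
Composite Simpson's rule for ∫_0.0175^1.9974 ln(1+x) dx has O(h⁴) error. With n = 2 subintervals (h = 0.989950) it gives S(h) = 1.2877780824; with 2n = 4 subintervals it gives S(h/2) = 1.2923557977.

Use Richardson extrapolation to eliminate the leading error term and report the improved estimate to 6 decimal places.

1.292661

The method has order 4: 2^4 = 16.
16*1.2923557977 = 20.6776927632; 20.6776927632 − 1.2877780824 = 19.3899146808
Denominator 16 − 1 = 15.
Result: 1.2926609787
Gap between inputs: 4.578e-03; correction applied: +0.0003051810.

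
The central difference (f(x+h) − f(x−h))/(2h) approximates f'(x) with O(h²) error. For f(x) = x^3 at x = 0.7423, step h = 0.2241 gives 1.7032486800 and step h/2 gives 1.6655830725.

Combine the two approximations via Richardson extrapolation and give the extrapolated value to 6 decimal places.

1.653028

Method order is 2; weight 2^2 = 4.
4 × 1.6655830725 = 6.6623322900; 6.6623322900 − 1.7032486800 = 4.9590836100
(4 × 1.6655830725 − 1.7032486800)/(4 − 1) = 1.6530278700
Correction |R − A(h/2)| = 1.256e-02; gap |A(h/2) − A(h)| = 3.767e-02.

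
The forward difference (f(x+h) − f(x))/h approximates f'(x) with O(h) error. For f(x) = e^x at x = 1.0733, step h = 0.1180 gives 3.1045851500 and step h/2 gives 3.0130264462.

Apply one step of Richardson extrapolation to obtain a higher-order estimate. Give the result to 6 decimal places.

With r = 1 the leading error scales as h^1, so the weight is 2^1 = 2.
2^1*A(h/2) = 6.0260528924; minus A(h) gives 2.9214677424.
R = 2.9214677424/1 = 2.9214677424

2.921468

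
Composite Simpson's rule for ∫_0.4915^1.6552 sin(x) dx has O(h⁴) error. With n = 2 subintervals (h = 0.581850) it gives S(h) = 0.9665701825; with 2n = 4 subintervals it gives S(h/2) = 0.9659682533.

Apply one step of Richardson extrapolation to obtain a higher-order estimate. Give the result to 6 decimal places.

With r = 4 the leading error scales as h^4, so the weight is 2^4 = 16.
Difference of the inputs: 0.9659682533 − 0.9665701825 = -0.0006019292
Divide by 2^4 − 1 = 15: (-0.0006019292)/15 = -0.0000401286
R = A(h/2) + (A(h/2) − A(h))/15 = 0.9659682533 − 0.0000401286 = 0.9659281247
Gap between inputs: 6.019e-04; correction applied: −0.0000401286.

0.965928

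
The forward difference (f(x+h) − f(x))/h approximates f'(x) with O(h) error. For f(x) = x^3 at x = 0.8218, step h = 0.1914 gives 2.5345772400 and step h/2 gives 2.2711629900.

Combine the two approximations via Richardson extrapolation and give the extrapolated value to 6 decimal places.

r = 1, so 2^r = 2.
Top: 2(2.2711629900) − (2.5345772400) = 2.0077487400
Divide by 2^1 − 1 = 1.
2.0077487400 ÷ 1 = 2.0077487400

2.007749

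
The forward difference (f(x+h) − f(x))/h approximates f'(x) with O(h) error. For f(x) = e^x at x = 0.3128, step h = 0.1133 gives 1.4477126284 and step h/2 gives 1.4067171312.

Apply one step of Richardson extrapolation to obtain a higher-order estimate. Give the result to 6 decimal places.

The method has order 1: 2^1 = 2.
Difference of the inputs: 1.4067171312 − 1.4477126284 = -0.0409954972
Divide by 2^1 − 1 = 1: (-0.0409954972)/1 = -0.0409954972
R = 1.4067171312 − 0.0409954972 = 1.3657216340

1.365722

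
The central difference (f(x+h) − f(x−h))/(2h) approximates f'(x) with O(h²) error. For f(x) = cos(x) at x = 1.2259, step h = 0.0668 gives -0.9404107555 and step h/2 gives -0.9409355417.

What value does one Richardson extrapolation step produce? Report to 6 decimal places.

The method has order 2: 2^2 = 4.
Top: 4(-0.9409355417) − (-0.9404107555) = -2.8233314113
Extrapolated: (-2.8233314113) / 3 = -0.9411104704
Correction |R − A(h/2)| = 1.749e-04; gap |A(h/2) − A(h)| = 5.248e-04.

-0.941110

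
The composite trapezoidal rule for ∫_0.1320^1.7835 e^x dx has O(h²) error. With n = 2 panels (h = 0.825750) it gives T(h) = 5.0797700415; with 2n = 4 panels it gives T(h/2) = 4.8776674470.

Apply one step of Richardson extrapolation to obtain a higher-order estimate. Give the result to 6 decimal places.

4.810300

Error is O(h^2); halving h shrinks it by 2^2 = 4.
Numerator 4*A(h/2) − A(h) = 4*4.8776674470 − 5.0797700415 = 14.4308997465
Denominator 4 − 1 = 3.
Extrapolated: 14.4308997465 / 3 = 4.8102999155
Shift from A(h/2): −0.0673675315.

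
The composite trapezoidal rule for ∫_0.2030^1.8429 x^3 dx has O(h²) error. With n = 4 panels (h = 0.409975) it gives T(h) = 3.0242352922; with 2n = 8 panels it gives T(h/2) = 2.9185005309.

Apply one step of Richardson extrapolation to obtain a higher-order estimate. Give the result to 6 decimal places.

2.883256

The method has order 2: 2^2 = 4.
Weighted: 11.6740021236 − 3.0242352922 = 8.6497668314
Denominator 4 − 1 = 3.
Result: 2.8832556105
Gap between inputs: 1.057e-01; correction applied: −0.0352449204.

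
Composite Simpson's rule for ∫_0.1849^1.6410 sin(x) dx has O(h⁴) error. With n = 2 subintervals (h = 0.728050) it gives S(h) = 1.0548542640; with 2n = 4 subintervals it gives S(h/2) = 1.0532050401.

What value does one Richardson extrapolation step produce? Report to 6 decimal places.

With r = 4 the leading error scales as h^4, so the weight is 2^4 = 16.
A(h/2) − A(h) = 1.0532050401 − 1.0548542640 = -0.0016492239
Correction (A(h/2) − A(h))/(16 − 1) = (-0.0016492239)/15 = -0.0001099483
R = 1.0532050401 − 0.0001099483 = 1.0530950918
Gap between inputs: 1.649e-03; correction applied: −0.0001099483.

1.053095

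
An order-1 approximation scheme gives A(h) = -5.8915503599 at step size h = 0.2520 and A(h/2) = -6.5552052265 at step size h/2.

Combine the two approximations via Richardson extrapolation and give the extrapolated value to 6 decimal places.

-7.218860

Error is O(h^1); halving h shrinks it by 2^1 = 2.
2*(-6.5552052265) − (-5.8915503599) = -7.2188600931
Divide by 2^1 − 1 = 1.
So the Richardson estimate is -7.2188600931.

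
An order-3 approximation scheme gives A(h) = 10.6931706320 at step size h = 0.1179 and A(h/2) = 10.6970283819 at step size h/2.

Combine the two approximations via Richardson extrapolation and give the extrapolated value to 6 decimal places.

10.697579

r = 3, so 2^r = 8.
A(h/2) − A(h) = 10.6970283819 − 10.6931706320 = 0.0038577499
Correction (A(h/2) − A(h))/(8 − 1) = 0.0038577499/7 = 0.0005511071
R = A(h/2) + (A(h/2) − A(h))/7 = 10.6970283819 + 0.0005511071 = 10.6975794890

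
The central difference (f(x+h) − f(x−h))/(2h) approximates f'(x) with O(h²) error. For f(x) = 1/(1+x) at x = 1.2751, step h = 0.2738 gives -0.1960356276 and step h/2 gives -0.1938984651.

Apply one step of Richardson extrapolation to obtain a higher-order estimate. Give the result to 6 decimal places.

-0.193186

Error is O(h^2); halving h shrinks it by 2^2 = 4.
2^2·A(h/2) = -0.7755938604; minus A(h) gives -0.5795582328.
(-0.5795582328) ÷ 3 = -0.1931860776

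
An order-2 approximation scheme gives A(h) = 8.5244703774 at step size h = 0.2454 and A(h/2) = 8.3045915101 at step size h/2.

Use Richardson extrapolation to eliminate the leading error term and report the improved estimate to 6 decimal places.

r = 2, so 2^r = 4.
A(h/2) − A(h) = 8.3045915101 − 8.5244703774 = -0.2198788673
Divide by 2^2 − 1 = 3: (-0.2198788673)/3 = -0.0732929558
R = 8.3045915101 − 0.0732929558 = 8.2312985543
Shift from A(h/2): −0.0732929558.

8.231299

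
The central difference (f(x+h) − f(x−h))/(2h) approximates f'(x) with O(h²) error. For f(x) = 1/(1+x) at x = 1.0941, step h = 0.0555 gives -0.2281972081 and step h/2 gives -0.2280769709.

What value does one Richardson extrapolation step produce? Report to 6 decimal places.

-0.228037

Leading term ∝ h^2; use weight 4 = 2^2.
4*(-0.2280769709) − (-0.2281972081) = -0.6841106755
R = (-0.6841106755)/3 = -0.2280368918
Shift from A(h/2): +0.0000400791.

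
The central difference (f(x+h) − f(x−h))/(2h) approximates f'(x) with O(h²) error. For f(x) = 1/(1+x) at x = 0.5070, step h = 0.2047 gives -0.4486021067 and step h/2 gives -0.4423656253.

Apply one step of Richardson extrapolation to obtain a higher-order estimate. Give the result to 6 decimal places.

-0.440287

r = 2: numerator weight 4, denominator 3.
4·(-0.4423656253) − (-0.4486021067) = -1.3208603945
Divide by 2^2 − 1 = 3.
R = (-1.3208603945)/3 = -0.4402867982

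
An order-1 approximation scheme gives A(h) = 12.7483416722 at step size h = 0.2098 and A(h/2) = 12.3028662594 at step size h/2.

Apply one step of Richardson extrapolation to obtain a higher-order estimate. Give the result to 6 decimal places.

With r = 1 the leading error scales as h^1, so the weight is 2^1 = 2.
Top: 2(12.3028662594) − (12.7483416722) = 11.8573908466
Denominator 2 − 1 = 1.
So the Richardson estimate is 11.8573908466.

11.857391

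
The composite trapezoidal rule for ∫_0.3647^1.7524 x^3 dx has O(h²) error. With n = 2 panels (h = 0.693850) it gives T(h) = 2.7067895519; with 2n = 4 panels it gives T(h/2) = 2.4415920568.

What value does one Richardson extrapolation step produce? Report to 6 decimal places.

2.353193

With r = 2 the leading error scales as h^2, so the weight is 2^2 = 4.
4·2.4415920568 − 2.7067895519 = 7.0595786753
Denominator 4 − 1 = 3.
R = 7.0595786753/3 = 2.3531928918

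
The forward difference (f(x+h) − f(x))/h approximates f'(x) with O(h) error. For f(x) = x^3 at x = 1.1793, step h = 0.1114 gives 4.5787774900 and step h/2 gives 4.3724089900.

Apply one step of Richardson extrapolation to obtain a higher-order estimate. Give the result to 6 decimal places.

4.166040

r = 1: numerator weight 2, denominator 1.
2^1·A(h/2) = 8.7448179800; minus A(h) gives 4.1660404900.
Extrapolated: 4.1660404900 / 1 = 4.1660404900
Correction |R − A(h/2)| = 2.064e-01; gap |A(h/2) − A(h)| = 2.064e-01.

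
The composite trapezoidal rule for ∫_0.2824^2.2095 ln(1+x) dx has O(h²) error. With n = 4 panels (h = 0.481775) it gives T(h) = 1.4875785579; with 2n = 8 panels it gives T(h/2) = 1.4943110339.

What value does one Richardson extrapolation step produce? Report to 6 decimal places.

Error is O(h^2); halving h shrinks it by 2^2 = 4.
Weighted: 5.9772441356 − 1.4875785579 = 4.4896655777
Divide by 2^2 − 1 = 3.
Extrapolated: 4.4896655777 / 3 = 1.4965551926
Shift from A(h/2): +0.0022441587.

1.496555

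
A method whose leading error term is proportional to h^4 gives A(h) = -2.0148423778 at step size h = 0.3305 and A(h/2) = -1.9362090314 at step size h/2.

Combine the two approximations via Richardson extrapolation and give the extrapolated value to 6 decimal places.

r = 4, so 2^r = 16.
Weighted: (-30.9793445024) − (-2.0148423778) = -28.9645021246
R = (-28.9645021246)/15 = -1.9309668083
Correction |R − A(h/2)| = 5.242e-03; gap |A(h/2) − A(h)| = 7.863e-02.

-1.930967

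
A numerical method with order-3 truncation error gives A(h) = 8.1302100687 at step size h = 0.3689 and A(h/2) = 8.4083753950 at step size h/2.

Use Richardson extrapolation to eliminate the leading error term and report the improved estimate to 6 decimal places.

Method order is 3; weight 2^3 = 8.
A(h/2) − A(h) = 8.4083753950 − 8.1302100687 = 0.2781653263
Divide by 2^3 − 1 = 7: 0.2781653263/7 = 0.0397379038
R = A(h/2) + (A(h/2) − A(h))/7 = 8.4083753950 + 0.0397379038 = 8.4481132988

8.448113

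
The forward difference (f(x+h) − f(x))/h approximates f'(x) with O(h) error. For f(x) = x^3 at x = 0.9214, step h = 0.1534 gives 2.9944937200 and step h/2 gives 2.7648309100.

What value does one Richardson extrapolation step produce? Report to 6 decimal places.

2.535168

Error is O(h^1); halving h shrinks it by 2^1 = 2.
A(h/2) − A(h) = 2.7648309100 − 2.9944937200 = -0.2296628100
Divide by 2^1 − 1 = 1: (-0.2296628100)/1 = -0.2296628100
R = 2.7648309100 − 0.2296628100 = 2.5351681000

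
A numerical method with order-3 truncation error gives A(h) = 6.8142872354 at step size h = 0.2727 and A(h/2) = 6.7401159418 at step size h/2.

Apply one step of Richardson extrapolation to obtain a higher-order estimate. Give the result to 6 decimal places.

6.729520

Error is O(h^3); halving h shrinks it by 2^3 = 8.
Numerator 8 × A(h/2) − A(h) = 8 × 6.7401159418 − 6.8142872354 = 47.1066402990
R = 47.1066402990/7 = 6.7295200427
Shift from A(h/2): −0.0105958991.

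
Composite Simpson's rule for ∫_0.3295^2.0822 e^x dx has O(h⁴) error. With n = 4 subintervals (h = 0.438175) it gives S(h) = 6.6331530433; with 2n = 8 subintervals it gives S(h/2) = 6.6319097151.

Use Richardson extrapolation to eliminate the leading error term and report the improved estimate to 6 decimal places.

r = 4: numerator weight 16, denominator 15.
16*6.6319097151 − 6.6331530433 = 99.4774023983
99.4774023983 ÷ 15 = 6.6318268266
Correction |R − A(h/2)| = 8.289e-05; gap |A(h/2) − A(h)| = 1.243e-03.

6.631827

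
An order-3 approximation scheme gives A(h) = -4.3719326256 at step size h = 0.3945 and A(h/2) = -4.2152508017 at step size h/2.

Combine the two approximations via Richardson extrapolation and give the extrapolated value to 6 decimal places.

r = 3: numerator weight 8, denominator 7.
2^3×A(h/2) = -33.7220064136; minus A(h) gives -29.3500737880.
R = (-29.3500737880)/7 = -4.1928676840
Gap between inputs: 1.567e-01; correction applied: +0.0223831177.

-4.192868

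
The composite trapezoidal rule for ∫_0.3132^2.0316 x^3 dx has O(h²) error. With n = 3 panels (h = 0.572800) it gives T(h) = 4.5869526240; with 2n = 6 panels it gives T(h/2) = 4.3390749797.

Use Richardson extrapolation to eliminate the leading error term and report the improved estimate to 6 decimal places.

The method has order 2: 2^2 = 4.
Weighted: 17.3562999188 − 4.5869526240 = 12.7693472948
Denominator 4 − 1 = 3.
(4×4.3390749797 − 4.5869526240)/(4 − 1) = 4.2564490983

4.256449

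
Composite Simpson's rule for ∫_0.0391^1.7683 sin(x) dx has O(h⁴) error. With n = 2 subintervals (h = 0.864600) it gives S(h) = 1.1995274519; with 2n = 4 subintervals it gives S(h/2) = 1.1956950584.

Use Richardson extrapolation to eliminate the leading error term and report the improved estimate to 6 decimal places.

1.195440

Method order is 4; weight 2^4 = 16.
16×1.1956950584 − 1.1995274519 = 17.9315934825
Divide by 2^4 − 1 = 15.
Result: 1.1954395655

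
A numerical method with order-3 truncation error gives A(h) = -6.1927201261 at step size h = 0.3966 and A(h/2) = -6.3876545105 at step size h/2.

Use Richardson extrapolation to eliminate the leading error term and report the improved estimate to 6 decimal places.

Method order is 3; weight 2^3 = 8.
Weighted: (-51.1012360840) − (-6.1927201261) = -44.9085159579
Denominator 8 − 1 = 7.
(8*(-6.3876545105) − (-6.1927201261))/(8 − 1) = -6.4155022797

-6.415502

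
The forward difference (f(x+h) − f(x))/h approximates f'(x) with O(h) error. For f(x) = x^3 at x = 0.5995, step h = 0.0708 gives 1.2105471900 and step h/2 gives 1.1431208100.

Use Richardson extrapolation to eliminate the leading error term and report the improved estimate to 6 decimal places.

The method has order 1: 2^1 = 2.
2·1.1431208100 − 1.2105471900 = 1.0756944300
Denominator 2 − 1 = 1.
R = 1.0756944300/1 = 1.0756944300
Shift from A(h/2): −0.0674263800.

1.075694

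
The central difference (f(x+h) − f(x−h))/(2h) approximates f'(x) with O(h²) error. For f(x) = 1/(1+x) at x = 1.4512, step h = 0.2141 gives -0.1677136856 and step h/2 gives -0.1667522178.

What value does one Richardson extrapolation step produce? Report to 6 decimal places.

-0.166432

Leading term ∝ h^2; use weight 4 = 2^2.
Top: 4(-0.1667522178) − (-0.1677136856) = -0.4992951856
R = (-0.4992951856)/3 = -0.1664317285
Gap between inputs: 9.615e-04; correction applied: +0.0003204893.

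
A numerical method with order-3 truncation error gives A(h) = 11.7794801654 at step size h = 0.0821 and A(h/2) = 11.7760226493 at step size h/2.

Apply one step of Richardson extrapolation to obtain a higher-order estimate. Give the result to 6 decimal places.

Leading term ∝ h^3; use weight 8 = 2^3.
8 × 11.7760226493 = 94.2081811944; 94.2081811944 − 11.7794801654 = 82.4287010290
Divide by 2^3 − 1 = 7.
Result: 11.7755287184

11.775529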